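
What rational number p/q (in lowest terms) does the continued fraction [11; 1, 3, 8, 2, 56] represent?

46476/3953

Work from the innermost term outward:
Start with 56.
2 + 1/(56/1) = 2 + 1/56 = 113/56
8 + 1/(113/56) = 8 + 56/113 = 960/113
3 + 1/(960/113) = 3 + 113/960 = 2993/960
1 + 1/(2993/960) = 1 + 960/2993 = 3953/2993
11 + 1/(3953/2993) = 11 + 2993/3953 = 46476/3953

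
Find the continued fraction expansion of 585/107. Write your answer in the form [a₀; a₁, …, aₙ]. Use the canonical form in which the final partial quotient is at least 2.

Repeatedly divide and take the remainder:
585 ÷ 107 → quotient 5, remainder 50
107 ÷ 50 → quotient 2, remainder 7
50 ÷ 7 → quotient 7, remainder 1
7 ÷ 1 → quotient 7, remainder 0

[5; 2, 7, 7]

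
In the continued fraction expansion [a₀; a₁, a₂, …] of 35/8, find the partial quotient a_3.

Apply division with remainder until the remainder is 0:
⌊35/8⌋ = 4, remainder 3
⌊8/3⌋ = 2, remainder 2
⌊3/2⌋ = 1, remainder 1
⌊2/1⌋ = 2, remainder 0

2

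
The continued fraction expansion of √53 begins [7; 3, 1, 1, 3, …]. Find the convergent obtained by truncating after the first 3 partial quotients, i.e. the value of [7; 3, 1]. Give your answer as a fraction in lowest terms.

29/4

Start with 1.
3 + 1/(1/1) = 3 + 1/1 = 4/1
7 + 1/(4/1) = 7 + 1/4 = 29/4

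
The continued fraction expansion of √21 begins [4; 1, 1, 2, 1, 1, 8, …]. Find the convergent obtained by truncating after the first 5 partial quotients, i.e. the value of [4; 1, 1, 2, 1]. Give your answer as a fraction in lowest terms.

a_0 = 4: 4/1
a_1 = 1: 5/1
a_2 = 1: 9/2
a_3 = 2: 23/5
a_4 = 1: 32/7

32/7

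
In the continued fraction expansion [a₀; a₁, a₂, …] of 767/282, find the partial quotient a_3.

1

Run the Euclidean algorithm, recording each quotient:
767 ÷ 282 → quotient 2, remainder 203
282 ÷ 203 → quotient 1, remainder 79
203 ÷ 79 → quotient 2, remainder 45
79 ÷ 45 → quotient 1, remainder 34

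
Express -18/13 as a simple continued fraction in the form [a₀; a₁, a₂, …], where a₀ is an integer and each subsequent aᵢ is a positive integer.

[-2; 1, 1, 1, 1, 2]

Apply division with remainder until the remainder is 0:
-18 ÷ 13 → quotient -2, remainder 8
13 ÷ 8 → quotient 1, remainder 5
8 ÷ 5 → quotient 1, remainder 3
5 ÷ 3 → quotient 1, remainder 2
3 ÷ 2 → quotient 1, remainder 1
2 ÷ 1 → quotient 2, remainder 0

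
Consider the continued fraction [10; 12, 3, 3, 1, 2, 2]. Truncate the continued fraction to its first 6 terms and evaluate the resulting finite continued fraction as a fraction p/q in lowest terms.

Collapse the nested fraction from the inside out:
Start with 2.
1 + 1/(2/1) = 1 + 1/2 = 3/2
3 + 1/(3/2) = 3 + 2/3 = 11/3
3 + 1/(11/3) = 3 + 3/11 = 36/11
12 + 1/(36/11) = 12 + 11/36 = 443/36
10 + 1/(443/36) = 10 + 36/443 = 4466/443

4466/443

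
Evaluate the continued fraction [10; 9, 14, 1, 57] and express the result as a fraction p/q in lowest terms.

Build up convergents one term at a time:
a_0 = 10: 10/1
a_1 = 9: 91/9
a_2 = 14: 1284/127
a_3 = 1: 1375/136
a_4 = 57: 79659/7879

79659/7879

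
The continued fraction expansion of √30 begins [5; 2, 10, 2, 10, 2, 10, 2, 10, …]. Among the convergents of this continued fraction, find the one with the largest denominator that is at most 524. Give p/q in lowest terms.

List convergents until the denominator exceeds the bound:
a_0 = 5: 5/1  (≤ bound)
a_1 = 2: 11/2  (≤ bound)
a_2 = 10: 115/21  (≤ bound)
a_3 = 2: 241/44  (≤ bound)
a_4 = 10: 2525/461  (≤ bound)
a_5 = 2: 5291/966  (> 524, stop)

2525/461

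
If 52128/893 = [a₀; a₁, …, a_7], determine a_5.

52128 ÷ 893 → quotient 58, remainder 334
893 ÷ 334 → quotient 2, remainder 225
334 ÷ 225 → quotient 1, remainder 109
225 ÷ 109 → quotient 2, remainder 7
109 ÷ 7 → quotient 15, remainder 4
7 ÷ 4 → quotient 1, remainder 3

1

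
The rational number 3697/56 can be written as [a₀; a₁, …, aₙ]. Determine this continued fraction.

3697 ÷ 56 → quotient 66, remainder 1
56 ÷ 1 → quotient 56, remainder 0

[66; 56]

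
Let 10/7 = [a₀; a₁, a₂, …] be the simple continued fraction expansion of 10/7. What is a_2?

3

10 ÷ 7 → quotient 1, remainder 3
7 ÷ 3 → quotient 2, remainder 1
3 ÷ 1 → quotient 3, remainder 0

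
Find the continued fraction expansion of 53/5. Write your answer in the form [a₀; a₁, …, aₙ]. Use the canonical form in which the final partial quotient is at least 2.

[10; 1, 1, 2]

53 = 10·5 + 3, so a_0 = 10
5 = 1·3 + 2, so a_1 = 1
3 = 1·2 + 1, so a_2 = 1
2 = 2·1 + 0, so a_3 = 2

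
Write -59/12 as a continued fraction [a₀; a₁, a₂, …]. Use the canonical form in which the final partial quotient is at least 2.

Apply division with remainder until the remainder is 0:
-59 ÷ 12 → quotient -5, remainder 1
12 ÷ 1 → quotient 12, remainder 0

[-5; 12]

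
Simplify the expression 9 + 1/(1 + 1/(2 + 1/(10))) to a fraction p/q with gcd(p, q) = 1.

a_0 = 9: 9/1
a_1 = 1: 10/1
a_2 = 2: 29/3
a_3 = 10: 300/31

300/31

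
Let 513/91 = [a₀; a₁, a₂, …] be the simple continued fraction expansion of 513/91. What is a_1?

⌊513/91⌋ = 5, remainder 58
⌊91/58⌋ = 1, remainder 33

1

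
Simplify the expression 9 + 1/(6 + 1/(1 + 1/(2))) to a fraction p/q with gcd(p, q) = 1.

Use the convergent recurrence hₖ = aₖ·hₖ₋₁ + hₖ₋₂ (and likewise for the denominators kₖ):
a_0 = 9: 9/1
a_1 = 6: 55/6
a_2 = 1: 64/7
a_3 = 2: 183/20

183/20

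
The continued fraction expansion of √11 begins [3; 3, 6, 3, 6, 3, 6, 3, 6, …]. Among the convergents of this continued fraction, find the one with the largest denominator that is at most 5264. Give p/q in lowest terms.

a_0 = 3: 3/1  (≤ bound)
a_1 = 3: 10/3  (≤ bound)
a_2 = 6: 63/19  (≤ bound)
a_3 = 3: 199/60  (≤ bound)
a_4 = 6: 1257/379  (≤ bound)
a_5 = 3: 3970/1197  (≤ bound)
a_6 = 6: 25077/7561  (> 5264, stop)

3970/1197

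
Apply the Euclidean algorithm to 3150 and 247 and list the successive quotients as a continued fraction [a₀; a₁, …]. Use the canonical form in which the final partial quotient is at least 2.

3150 = 12·247 + 186, so a_0 = 12
247 = 1·186 + 61, so a_1 = 1
186 = 3·61 + 3, so a_2 = 3
61 = 20·3 + 1, so a_3 = 20
3 = 3·1 + 0, so a_4 = 3

[12; 1, 3, 20, 3]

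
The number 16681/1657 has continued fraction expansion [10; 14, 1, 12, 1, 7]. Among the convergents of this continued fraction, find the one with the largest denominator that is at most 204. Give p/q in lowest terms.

1953/194

List convergents until the denominator exceeds the bound:
a_0 = 10: 10/1  (≤ bound)
a_1 = 14: 141/14  (≤ bound)
a_2 = 1: 151/15  (≤ bound)
a_3 = 12: 1953/194  (≤ bound)
a_4 = 1: 2104/209  (> 204, stop)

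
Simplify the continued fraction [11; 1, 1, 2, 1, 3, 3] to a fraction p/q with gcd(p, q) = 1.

984/85

Start with 3.
3 + 1/(3/1) = 3 + 1/3 = 10/3
1 + 1/(10/3) = 1 + 3/10 = 13/10
2 + 1/(13/10) = 2 + 10/13 = 36/13
1 + 1/(36/13) = 1 + 13/36 = 49/36
1 + 1/(49/36) = 1 + 36/49 = 85/49
11 + 1/(85/49) = 11 + 49/85 = 984/85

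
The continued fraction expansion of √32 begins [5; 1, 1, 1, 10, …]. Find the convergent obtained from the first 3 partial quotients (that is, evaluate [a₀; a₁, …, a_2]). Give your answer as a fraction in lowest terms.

11/2

Build up convergents one term at a time:
a_0 = 5: 5/1
a_1 = 1: 6/1
a_2 = 1: 11/2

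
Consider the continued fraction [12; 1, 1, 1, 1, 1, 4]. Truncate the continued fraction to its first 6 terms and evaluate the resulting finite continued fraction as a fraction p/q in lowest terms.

101/8

Start with 1.
1 + 1/(1/1) = 1 + 1/1 = 2/1
1 + 1/(2/1) = 1 + 1/2 = 3/2
1 + 1/(3/2) = 1 + 2/3 = 5/3
1 + 1/(5/3) = 1 + 3/5 = 8/5
12 + 1/(8/5) = 12 + 5/8 = 101/8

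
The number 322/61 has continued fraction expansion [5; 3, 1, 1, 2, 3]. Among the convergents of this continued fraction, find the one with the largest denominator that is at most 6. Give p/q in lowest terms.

a_0 = 5: 5/1  (≤ bound)
a_1 = 3: 16/3  (≤ bound)
a_2 = 1: 21/4  (≤ bound)
a_3 = 1: 37/7  (> 6, stop)

21/4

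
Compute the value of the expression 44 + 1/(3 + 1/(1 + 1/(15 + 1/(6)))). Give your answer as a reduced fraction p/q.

Use the convergent recurrence hₖ = aₖ·hₖ₋₁ + hₖ₋₂ (and likewise for the denominators kₖ):
a_0 = 44: 44/1
a_1 = 3: 133/3
a_2 = 1: 177/4
a_3 = 15: 2788/63
a_4 = 6: 16905/382

16905/382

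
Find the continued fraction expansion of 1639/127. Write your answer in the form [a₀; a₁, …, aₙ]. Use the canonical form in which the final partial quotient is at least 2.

[12; 1, 9, 1, 1, 2, 2]

1639 = 12·127 + 115, so a_0 = 12
127 = 1·115 + 12, so a_1 = 1
115 = 9·12 + 7, so a_2 = 9
12 = 1·7 + 5, so a_3 = 1
7 = 1·5 + 2, so a_4 = 1
5 = 2·2 + 1, so a_5 = 2
2 = 2·1 + 0, so a_6 = 2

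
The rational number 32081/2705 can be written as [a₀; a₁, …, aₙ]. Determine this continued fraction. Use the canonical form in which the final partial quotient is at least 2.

32081 ÷ 2705 → quotient 11, remainder 2326
2705 ÷ 2326 → quotient 1, remainder 379
2326 ÷ 379 → quotient 6, remainder 52
379 ÷ 52 → quotient 7, remainder 15
52 ÷ 15 → quotient 3, remainder 7
15 ÷ 7 → quotient 2, remainder 1
7 ÷ 1 → quotient 7, remainder 0

[11; 1, 6, 7, 3, 2, 7]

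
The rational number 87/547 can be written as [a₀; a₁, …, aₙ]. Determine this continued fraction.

[0; 6, 3, 2, 12]

Run the Euclidean algorithm, recording each quotient:
⌊87/547⌋ = 0, remainder 87
⌊547/87⌋ = 6, remainder 25
⌊87/25⌋ = 3, remainder 12
⌊25/12⌋ = 2, remainder 1
⌊12/1⌋ = 12, remainder 0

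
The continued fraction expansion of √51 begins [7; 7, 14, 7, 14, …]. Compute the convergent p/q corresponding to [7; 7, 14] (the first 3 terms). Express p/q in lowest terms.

707/99

Start with 14.
7 + 1/(14/1) = 7 + 1/14 = 99/14
7 + 1/(99/14) = 7 + 14/99 = 707/99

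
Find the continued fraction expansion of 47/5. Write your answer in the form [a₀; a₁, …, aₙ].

Run the Euclidean algorithm, recording each quotient:
47 = 9·5 + 2, so a_0 = 9
5 = 2·2 + 1, so a_1 = 2
2 = 2·1 + 0, so a_2 = 2

[9; 2, 2]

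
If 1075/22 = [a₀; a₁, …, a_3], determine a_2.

6

1075 ÷ 22 → quotient 48, remainder 19
22 ÷ 19 → quotient 1, remainder 3
19 ÷ 3 → quotient 6, remainder 1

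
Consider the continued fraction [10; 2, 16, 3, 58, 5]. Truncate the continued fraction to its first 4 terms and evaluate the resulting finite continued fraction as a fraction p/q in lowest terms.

Starting at the tail and folding back:
Start with 3.
16 + 1/(3/1) = 16 + 1/3 = 49/3
2 + 1/(49/3) = 2 + 3/49 = 101/49
10 + 1/(101/49) = 10 + 49/101 = 1059/101

1059/101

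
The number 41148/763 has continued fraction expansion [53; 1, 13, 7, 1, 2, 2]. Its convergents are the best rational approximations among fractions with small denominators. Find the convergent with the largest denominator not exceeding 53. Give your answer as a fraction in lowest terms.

755/14

a_0 = 53: 53/1  (≤ bound)
a_1 = 1: 54/1  (≤ bound)
a_2 = 13: 755/14  (≤ bound)
a_3 = 7: 5339/99  (> 53, stop)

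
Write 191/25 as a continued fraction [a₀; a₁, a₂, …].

[7; 1, 1, 1, 3, 2]

⌊191/25⌋ = 7, remainder 16
⌊25/16⌋ = 1, remainder 9
⌊16/9⌋ = 1, remainder 7
⌊9/7⌋ = 1, remainder 2
⌊7/2⌋ = 3, remainder 1
⌊2/1⌋ = 2, remainder 0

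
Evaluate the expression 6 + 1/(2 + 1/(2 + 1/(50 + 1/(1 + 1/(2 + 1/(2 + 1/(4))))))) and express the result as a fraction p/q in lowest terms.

50707/7922

a_0 = 6: 6/1
a_1 = 2: 13/2
a_2 = 2: 32/5
a_3 = 50: 1613/252
a_4 = 1: 1645/257
a_5 = 2: 4903/766
a_6 = 2: 11451/1789
a_7 = 4: 50707/7922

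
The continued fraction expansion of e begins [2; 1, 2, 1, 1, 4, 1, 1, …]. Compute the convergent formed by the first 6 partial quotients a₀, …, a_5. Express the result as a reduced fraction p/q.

Start with 4.
1 + 1/(4/1) = 1 + 1/4 = 5/4
1 + 1/(5/4) = 1 + 4/5 = 9/5
2 + 1/(9/5) = 2 + 5/9 = 23/9
1 + 1/(23/9) = 1 + 9/23 = 32/23
2 + 1/(32/23) = 2 + 23/32 = 87/32

87/32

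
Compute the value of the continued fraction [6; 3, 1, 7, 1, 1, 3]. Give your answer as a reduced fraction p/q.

1458/233

a_0 = 6: 6/1
a_1 = 3: 19/3
a_2 = 1: 25/4
a_3 = 7: 194/31
a_4 = 1: 219/35
a_5 = 1: 413/66
a_6 = 3: 1458/233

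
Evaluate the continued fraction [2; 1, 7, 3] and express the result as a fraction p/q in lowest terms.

72/25

Start with 3.
7 + 1/(3/1) = 7 + 1/3 = 22/3
1 + 1/(22/3) = 1 + 3/22 = 25/22
2 + 1/(25/22) = 2 + 22/25 = 72/25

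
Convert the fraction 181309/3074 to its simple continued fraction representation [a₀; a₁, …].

Repeatedly divide and take the remainder:
181309 ÷ 3074 → quotient 58, remainder 3017
3074 ÷ 3017 → quotient 1, remainder 57
3017 ÷ 57 → quotient 52, remainder 53
57 ÷ 53 → quotient 1, remainder 4
53 ÷ 4 → quotient 13, remainder 1
4 ÷ 1 → quotient 4, remainder 0

[58; 1, 52, 1, 13, 4]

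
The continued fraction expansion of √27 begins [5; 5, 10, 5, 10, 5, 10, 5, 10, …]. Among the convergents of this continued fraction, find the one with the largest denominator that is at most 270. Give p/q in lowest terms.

a_0 = 5: 5/1  (≤ bound)
a_1 = 5: 26/5  (≤ bound)
a_2 = 10: 265/51  (≤ bound)
a_3 = 5: 1351/260  (≤ bound)
a_4 = 10: 13775/2651  (> 270, stop)

1351/260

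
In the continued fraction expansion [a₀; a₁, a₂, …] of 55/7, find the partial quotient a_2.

Repeatedly divide and take the remainder:
55 = 7·7 + 6, so a_0 = 7
7 = 1·6 + 1, so a_1 = 1
6 = 6·1 + 0, so a_2 = 6

6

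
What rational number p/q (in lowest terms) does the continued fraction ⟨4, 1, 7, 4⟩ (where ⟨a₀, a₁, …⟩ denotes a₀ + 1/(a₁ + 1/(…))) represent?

161/33

Compute successive convergents:
a_0 = 4: 4/1
a_1 = 1: 5/1
a_2 = 7: 39/8
a_3 = 4: 161/33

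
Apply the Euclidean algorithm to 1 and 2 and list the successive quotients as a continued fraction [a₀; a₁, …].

[0; 2]

Run the Euclidean algorithm, recording each quotient:
⌊1/2⌋ = 0, remainder 1
⌊2/1⌋ = 2, remainder 0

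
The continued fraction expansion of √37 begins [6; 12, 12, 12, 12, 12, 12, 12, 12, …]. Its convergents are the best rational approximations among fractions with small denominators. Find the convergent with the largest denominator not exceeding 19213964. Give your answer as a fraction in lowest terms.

a_0 = 6: 6/1  (≤ bound)
a_1 = 12: 73/12  (≤ bound)
a_2 = 12: 882/145  (≤ bound)
a_3 = 12: 10657/1752  (≤ bound)
a_4 = 12: 128766/21169  (≤ bound)
a_5 = 12: 1555849/255780  (≤ bound)
a_6 = 12: 18798954/3090529  (≤ bound)
a_7 = 12: 227143297/37342128  (> 19213964, stop)

18798954/3090529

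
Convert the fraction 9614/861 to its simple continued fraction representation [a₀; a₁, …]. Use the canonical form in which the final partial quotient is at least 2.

⌊9614/861⌋ = 11, remainder 143
⌊861/143⌋ = 6, remainder 3
⌊143/3⌋ = 47, remainder 2
⌊3/2⌋ = 1, remainder 1
⌊2/1⌋ = 2, remainder 0

[11; 6, 47, 1, 2]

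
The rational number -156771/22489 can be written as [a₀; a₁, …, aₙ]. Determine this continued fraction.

⌊-156771/22489⌋ = -7, remainder 652
⌊22489/652⌋ = 34, remainder 321
⌊652/321⌋ = 2, remainder 10
⌊321/10⌋ = 32, remainder 1
⌊10/1⌋ = 10, remainder 0

[-7; 34, 2, 32, 10]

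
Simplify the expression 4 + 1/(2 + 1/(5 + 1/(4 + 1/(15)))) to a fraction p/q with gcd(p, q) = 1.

3124/701

Starting at the tail and folding back:
Start with 15.
4 + 1/(15/1) = 4 + 1/15 = 61/15
5 + 1/(61/15) = 5 + 15/61 = 320/61
2 + 1/(320/61) = 2 + 61/320 = 701/320
4 + 1/(701/320) = 4 + 320/701 = 3124/701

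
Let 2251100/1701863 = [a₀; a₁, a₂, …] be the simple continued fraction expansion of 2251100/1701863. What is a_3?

7

⌊2251100/1701863⌋ = 1, remainder 549237
⌊1701863/549237⌋ = 3, remainder 54152
⌊549237/54152⌋ = 10, remainder 7717
⌊54152/7717⌋ = 7, remainder 133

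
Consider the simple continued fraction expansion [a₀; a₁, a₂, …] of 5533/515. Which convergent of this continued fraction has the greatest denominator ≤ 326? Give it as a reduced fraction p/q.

2557/238

a_0 = 10: 10/1  (≤ bound)
a_1 = 1: 11/1  (≤ bound)
a_2 = 2: 32/3  (≤ bound)
a_3 = 1: 43/4  (≤ bound)
a_4 = 9: 419/39  (≤ bound)
a_5 = 6: 2557/238  (≤ bound)
a_6 = 2: 5533/515  (> 326, stop)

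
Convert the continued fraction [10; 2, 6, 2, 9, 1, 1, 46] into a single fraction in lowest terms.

a_0 = 10: 10/1
a_1 = 2: 21/2
a_2 = 6: 136/13
a_3 = 2: 293/28
a_4 = 9: 2773/265
a_5 = 1: 3066/293
a_6 = 1: 5839/558
a_7 = 46: 271660/25961

271660/25961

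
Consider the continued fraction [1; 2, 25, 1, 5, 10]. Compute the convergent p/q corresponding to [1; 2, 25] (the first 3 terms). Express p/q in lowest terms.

Compute successive convergents:
a_0 = 1: 1/1
a_1 = 2: 3/2
a_2 = 25: 76/51

76/51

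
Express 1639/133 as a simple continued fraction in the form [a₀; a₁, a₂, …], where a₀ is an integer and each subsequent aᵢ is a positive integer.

Apply division with remainder until the remainder is 0:
1639 = 12·133 + 43, so a_0 = 12
133 = 3·43 + 4, so a_1 = 3
43 = 10·4 + 3, so a_2 = 10
4 = 1·3 + 1, so a_3 = 1
3 = 3·1 + 0, so a_4 = 3

[12; 3, 10, 1, 3]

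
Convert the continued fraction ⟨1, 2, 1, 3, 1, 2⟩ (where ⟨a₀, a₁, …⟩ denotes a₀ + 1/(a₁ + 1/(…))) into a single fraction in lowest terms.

53/39

a_0 = 1: 1/1
a_1 = 2: 3/2
a_2 = 1: 4/3
a_3 = 3: 15/11
a_4 = 1: 19/14
a_5 = 2: 53/39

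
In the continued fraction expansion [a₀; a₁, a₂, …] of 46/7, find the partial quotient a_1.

1

Repeatedly divide and take the remainder:
46 = 6·7 + 4, so a_0 = 6
7 = 1·4 + 3, so a_1 = 1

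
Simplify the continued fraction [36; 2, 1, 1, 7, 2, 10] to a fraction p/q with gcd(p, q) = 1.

Use the convergent recurrence hₖ = aₖ·hₖ₋₁ + hₖ₋₂ (and likewise for the denominators kₖ):
a_0 = 36: 36/1
a_1 = 2: 73/2
a_2 = 1: 109/3
a_3 = 1: 182/5
a_4 = 7: 1383/38
a_5 = 2: 2948/81
a_6 = 10: 30863/848

30863/848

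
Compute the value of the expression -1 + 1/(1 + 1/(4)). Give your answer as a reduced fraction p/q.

a_0 = -1: -1/1
a_1 = 1: 0/1
a_2 = 4: -1/5

-1/5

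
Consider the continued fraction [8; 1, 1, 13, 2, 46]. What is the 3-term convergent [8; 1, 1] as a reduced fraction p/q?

Start with 1.
1 + 1/(1/1) = 1 + 1/1 = 2/1
8 + 1/(2/1) = 8 + 1/2 = 17/2

17/2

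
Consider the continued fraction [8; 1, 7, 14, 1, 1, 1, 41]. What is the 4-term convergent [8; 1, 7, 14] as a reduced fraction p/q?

1003/113

Start with 14.
7 + 1/(14/1) = 7 + 1/14 = 99/14
1 + 1/(99/14) = 1 + 14/99 = 113/99
8 + 1/(113/99) = 8 + 99/113 = 1003/113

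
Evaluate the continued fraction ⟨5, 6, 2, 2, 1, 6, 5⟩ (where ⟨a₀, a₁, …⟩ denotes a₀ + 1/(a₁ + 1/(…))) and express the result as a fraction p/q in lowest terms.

Use the convergent recurrence hₖ = aₖ·hₖ₋₁ + hₖ₋₂ (and likewise for the denominators kₖ):
a_0 = 5: 5/1
a_1 = 6: 31/6
a_2 = 2: 67/13
a_3 = 2: 165/32
a_4 = 1: 232/45
a_5 = 6: 1557/302
a_6 = 5: 8017/1555

8017/1555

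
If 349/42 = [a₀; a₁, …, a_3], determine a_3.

Apply division with remainder until the remainder is 0:
349 ÷ 42 → quotient 8, remainder 13
42 ÷ 13 → quotient 3, remainder 3
13 ÷ 3 → quotient 4, remainder 1
3 ÷ 1 → quotient 3, remainder 0

3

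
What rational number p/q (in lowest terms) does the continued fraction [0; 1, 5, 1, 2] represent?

Start with 2.
1 + 1/(2/1) = 1 + 1/2 = 3/2
5 + 1/(3/2) = 5 + 2/3 = 17/3
1 + 1/(17/3) = 1 + 3/17 = 20/17
0 + 1/(20/17) = 0 + 17/20 = 17/20

17/20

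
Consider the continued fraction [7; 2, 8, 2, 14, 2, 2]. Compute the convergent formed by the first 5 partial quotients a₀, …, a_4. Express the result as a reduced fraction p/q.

3893/521

Start with 14.
2 + 1/(14/1) = 2 + 1/14 = 29/14
8 + 1/(29/14) = 8 + 14/29 = 246/29
2 + 1/(246/29) = 2 + 29/246 = 521/246
7 + 1/(521/246) = 7 + 246/521 = 3893/521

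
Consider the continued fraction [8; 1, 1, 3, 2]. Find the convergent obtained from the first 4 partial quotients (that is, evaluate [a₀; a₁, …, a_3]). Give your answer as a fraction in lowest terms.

60/7

Compute successive convergents:
a_0 = 8: 8/1
a_1 = 1: 9/1
a_2 = 1: 17/2
a_3 = 3: 60/7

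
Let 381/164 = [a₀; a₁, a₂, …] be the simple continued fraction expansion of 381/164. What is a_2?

10

⌊381/164⌋ = 2, remainder 53
⌊164/53⌋ = 3, remainder 5
⌊53/5⌋ = 10, remainder 3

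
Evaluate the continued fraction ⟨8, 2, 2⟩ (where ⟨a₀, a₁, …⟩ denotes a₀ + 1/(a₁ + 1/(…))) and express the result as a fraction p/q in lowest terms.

Collapse the nested fraction from the inside out:
Start with 2.
2 + 1/(2/1) = 2 + 1/2 = 5/2
8 + 1/(5/2) = 8 + 2/5 = 42/5

42/5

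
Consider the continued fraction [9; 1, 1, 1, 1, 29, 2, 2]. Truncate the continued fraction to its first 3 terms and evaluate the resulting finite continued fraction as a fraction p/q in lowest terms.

Work from the innermost term outward:
Start with 1.
1 + 1/(1/1) = 1 + 1/1 = 2/1
9 + 1/(2/1) = 9 + 1/2 = 19/2

19/2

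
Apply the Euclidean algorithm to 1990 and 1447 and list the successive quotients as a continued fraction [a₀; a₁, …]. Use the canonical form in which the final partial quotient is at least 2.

[1; 2, 1, 1, 1, 59, 1, 2]

1990 = 1·1447 + 543, so a_0 = 1
1447 = 2·543 + 361, so a_1 = 2
543 = 1·361 + 182, so a_2 = 1
361 = 1·182 + 179, so a_3 = 1
182 = 1·179 + 3, so a_4 = 1
179 = 59·3 + 2, so a_5 = 59
3 = 1·2 + 1, so a_6 = 1
2 = 2·1 + 0, so a_7 = 2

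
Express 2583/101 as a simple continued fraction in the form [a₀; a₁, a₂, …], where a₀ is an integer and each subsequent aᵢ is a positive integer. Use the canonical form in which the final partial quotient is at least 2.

⌊2583/101⌋ = 25, remainder 58
⌊101/58⌋ = 1, remainder 43
⌊58/43⌋ = 1, remainder 15
⌊43/15⌋ = 2, remainder 13
⌊15/13⌋ = 1, remainder 2
⌊13/2⌋ = 6, remainder 1
⌊2/1⌋ = 2, remainder 0

[25; 1, 1, 2, 1, 6, 2]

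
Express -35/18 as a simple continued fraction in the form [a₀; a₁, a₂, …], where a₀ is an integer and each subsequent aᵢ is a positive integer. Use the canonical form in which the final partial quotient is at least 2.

[-2; 18]

-35 = -2·18 + 1, so a_0 = -2
18 = 18·1 + 0, so a_1 = 18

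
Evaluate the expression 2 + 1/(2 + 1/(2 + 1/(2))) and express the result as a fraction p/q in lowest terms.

29/12

a_0 = 2: 2/1
a_1 = 2: 5/2
a_2 = 2: 12/5
a_3 = 2: 29/12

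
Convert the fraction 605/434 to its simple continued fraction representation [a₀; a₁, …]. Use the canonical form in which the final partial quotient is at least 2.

[1; 2, 1, 1, 6, 13]

605 = 1·434 + 171, so a_0 = 1
434 = 2·171 + 92, so a_1 = 2
171 = 1·92 + 79, so a_2 = 1
92 = 1·79 + 13, so a_3 = 1
79 = 6·13 + 1, so a_4 = 6
13 = 13·1 + 0, so a_5 = 13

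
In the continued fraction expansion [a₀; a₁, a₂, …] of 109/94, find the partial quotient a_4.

3

Repeatedly divide and take the remainder:
109 = 1·94 + 15, so a_0 = 1
94 = 6·15 + 4, so a_1 = 6
15 = 3·4 + 3, so a_2 = 3
4 = 1·3 + 1, so a_3 = 1
3 = 3·1 + 0, so a_4 = 3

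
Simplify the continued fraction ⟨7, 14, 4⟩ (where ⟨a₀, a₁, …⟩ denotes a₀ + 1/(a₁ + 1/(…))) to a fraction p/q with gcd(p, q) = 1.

Compute successive convergents:
a_0 = 7: 7/1
a_1 = 14: 99/14
a_2 = 4: 403/57

403/57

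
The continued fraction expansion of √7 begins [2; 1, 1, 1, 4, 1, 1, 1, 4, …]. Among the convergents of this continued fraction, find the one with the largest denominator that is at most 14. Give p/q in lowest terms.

a_0 = 2: 2/1  (≤ bound)
a_1 = 1: 3/1  (≤ bound)
a_2 = 1: 5/2  (≤ bound)
a_3 = 1: 8/3  (≤ bound)
a_4 = 4: 37/14  (≤ bound)
a_5 = 1: 45/17  (> 14, stop)

37/14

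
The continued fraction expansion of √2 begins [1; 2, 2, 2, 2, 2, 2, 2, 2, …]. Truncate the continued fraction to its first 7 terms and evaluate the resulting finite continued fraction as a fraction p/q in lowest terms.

239/169

Start with 2.
2 + 1/(2/1) = 2 + 1/2 = 5/2
2 + 1/(5/2) = 2 + 2/5 = 12/5
2 + 1/(12/5) = 2 + 5/12 = 29/12
2 + 1/(29/12) = 2 + 12/29 = 70/29
2 + 1/(70/29) = 2 + 29/70 = 169/70
1 + 1/(169/70) = 1 + 70/169 = 239/169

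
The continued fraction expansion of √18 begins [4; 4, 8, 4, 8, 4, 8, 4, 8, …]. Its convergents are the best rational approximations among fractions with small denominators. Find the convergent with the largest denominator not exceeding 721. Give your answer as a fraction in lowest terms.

577/136

List convergents until the denominator exceeds the bound:
a_0 = 4: 4/1  (≤ bound)
a_1 = 4: 17/4  (≤ bound)
a_2 = 8: 140/33  (≤ bound)
a_3 = 4: 577/136  (≤ bound)
a_4 = 8: 4756/1121  (> 721, stop)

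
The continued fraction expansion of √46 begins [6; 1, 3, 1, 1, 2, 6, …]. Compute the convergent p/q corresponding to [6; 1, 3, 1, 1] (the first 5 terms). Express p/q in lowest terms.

61/9

a_0 = 6: 6/1
a_1 = 1: 7/1
a_2 = 3: 27/4
a_3 = 1: 34/5
a_4 = 1: 61/9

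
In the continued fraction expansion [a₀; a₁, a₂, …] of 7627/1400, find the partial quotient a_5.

⌊7627/1400⌋ = 5, remainder 627
⌊1400/627⌋ = 2, remainder 146
⌊627/146⌋ = 4, remainder 43
⌊146/43⌋ = 3, remainder 17
⌊43/17⌋ = 2, remainder 9
⌊17/9⌋ = 1, remainder 8

1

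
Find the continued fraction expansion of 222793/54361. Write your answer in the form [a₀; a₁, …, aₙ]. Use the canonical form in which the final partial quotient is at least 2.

[4; 10, 6, 7, 12, 3, 3]

Repeatedly divide and take the remainder:
222793 ÷ 54361 → quotient 4, remainder 5349
54361 ÷ 5349 → quotient 10, remainder 871
5349 ÷ 871 → quotient 6, remainder 123
871 ÷ 123 → quotient 7, remainder 10
123 ÷ 10 → quotient 12, remainder 3
10 ÷ 3 → quotient 3, remainder 1
3 ÷ 1 → quotient 3, remainder 0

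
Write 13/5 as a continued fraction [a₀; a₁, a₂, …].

Run the Euclidean algorithm, recording each quotient:
13 ÷ 5 → quotient 2, remainder 3
5 ÷ 3 → quotient 1, remainder 2
3 ÷ 2 → quotient 1, remainder 1
2 ÷ 1 → quotient 2, remainder 0

[2; 1, 1, 2]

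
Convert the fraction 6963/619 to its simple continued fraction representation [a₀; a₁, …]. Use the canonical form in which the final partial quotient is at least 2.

[11; 4, 51, 3]

⌊6963/619⌋ = 11, remainder 154
⌊619/154⌋ = 4, remainder 3
⌊154/3⌋ = 51, remainder 1
⌊3/1⌋ = 3, remainder 0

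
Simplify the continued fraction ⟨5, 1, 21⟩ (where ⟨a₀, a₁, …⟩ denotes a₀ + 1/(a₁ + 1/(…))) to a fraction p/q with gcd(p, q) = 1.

Use the convergent recurrence hₖ = aₖ·hₖ₋₁ + hₖ₋₂ (and likewise for the denominators kₖ):
a_0 = 5: 5/1
a_1 = 1: 6/1
a_2 = 21: 131/22

131/22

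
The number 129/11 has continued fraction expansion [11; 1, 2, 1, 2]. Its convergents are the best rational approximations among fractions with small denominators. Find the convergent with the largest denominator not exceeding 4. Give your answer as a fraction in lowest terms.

a_0 = 11: 11/1  (≤ bound)
a_1 = 1: 12/1  (≤ bound)
a_2 = 2: 35/3  (≤ bound)
a_3 = 1: 47/4  (≤ bound)
a_4 = 2: 129/11  (> 4, stop)

47/4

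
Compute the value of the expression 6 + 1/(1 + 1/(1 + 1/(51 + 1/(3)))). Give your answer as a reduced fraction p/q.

2023/311

a_0 = 6: 6/1
a_1 = 1: 7/1
a_2 = 1: 13/2
a_3 = 51: 670/103
a_4 = 3: 2023/311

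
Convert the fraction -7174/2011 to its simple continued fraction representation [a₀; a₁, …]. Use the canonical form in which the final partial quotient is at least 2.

[-4; 2, 3, 4, 1, 3, 14]

-7174 = -4·2011 + 870, so a_0 = -4
2011 = 2·870 + 271, so a_1 = 2
870 = 3·271 + 57, so a_2 = 3
271 = 4·57 + 43, so a_3 = 4
57 = 1·43 + 14, so a_4 = 1
43 = 3·14 + 1, so a_5 = 3
14 = 14·1 + 0, so a_6 = 14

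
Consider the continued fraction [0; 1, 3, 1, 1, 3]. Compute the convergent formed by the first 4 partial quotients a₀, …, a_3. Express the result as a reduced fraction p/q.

Build up convergents one term at a time:
a_0 = 0: 0/1
a_1 = 1: 1/1
a_2 = 3: 3/4
a_3 = 1: 4/5

4/5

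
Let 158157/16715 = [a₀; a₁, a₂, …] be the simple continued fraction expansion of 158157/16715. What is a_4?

4

Apply division with remainder until the remainder is 0:
158157 = 9·16715 + 7722, so a_0 = 9
16715 = 2·7722 + 1271, so a_1 = 2
7722 = 6·1271 + 96, so a_2 = 6
1271 = 13·96 + 23, so a_3 = 13
96 = 4·23 + 4, so a_4 = 4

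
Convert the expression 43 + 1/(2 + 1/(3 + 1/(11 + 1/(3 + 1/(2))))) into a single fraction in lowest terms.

Starting at the tail and folding back:
Start with 2.
3 + 1/(2/1) = 3 + 1/2 = 7/2
11 + 1/(7/2) = 11 + 2/7 = 79/7
3 + 1/(79/7) = 3 + 7/79 = 244/79
2 + 1/(244/79) = 2 + 79/244 = 567/244
43 + 1/(567/244) = 43 + 244/567 = 24625/567

24625/567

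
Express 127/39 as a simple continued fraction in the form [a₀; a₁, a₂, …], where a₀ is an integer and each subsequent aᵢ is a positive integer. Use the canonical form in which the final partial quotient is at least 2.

Run the Euclidean algorithm, recording each quotient:
127 = 3·39 + 10, so a_0 = 3
39 = 3·10 + 9, so a_1 = 3
10 = 1·9 + 1, so a_2 = 1
9 = 9·1 + 0, so a_3 = 9

[3; 3, 1, 9]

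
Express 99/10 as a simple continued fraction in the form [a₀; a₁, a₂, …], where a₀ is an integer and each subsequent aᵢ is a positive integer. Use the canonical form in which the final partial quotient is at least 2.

[9; 1, 9]

Repeatedly divide and take the remainder:
99 ÷ 10 → quotient 9, remainder 9
10 ÷ 9 → quotient 1, remainder 1
9 ÷ 1 → quotient 9, remainder 0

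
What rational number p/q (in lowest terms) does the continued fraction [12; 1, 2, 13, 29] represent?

14741/1163

a_0 = 12: 12/1
a_1 = 1: 13/1
a_2 = 2: 38/3
a_3 = 13: 507/40
a_4 = 29: 14741/1163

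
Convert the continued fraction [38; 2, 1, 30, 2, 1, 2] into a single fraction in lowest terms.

a_0 = 38: 38/1
a_1 = 2: 77/2
a_2 = 1: 115/3
a_3 = 30: 3527/92
a_4 = 2: 7169/187
a_5 = 1: 10696/279
a_6 = 2: 28561/745

28561/745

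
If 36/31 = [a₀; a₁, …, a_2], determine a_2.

5

36 ÷ 31 → quotient 1, remainder 5
31 ÷ 5 → quotient 6, remainder 1
5 ÷ 1 → quotient 5, remainder 0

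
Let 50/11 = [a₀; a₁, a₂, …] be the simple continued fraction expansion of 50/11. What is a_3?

5

50 = 4·11 + 6, so a_0 = 4
11 = 1·6 + 5, so a_1 = 1
6 = 1·5 + 1, so a_2 = 1
5 = 5·1 + 0, so a_3 = 5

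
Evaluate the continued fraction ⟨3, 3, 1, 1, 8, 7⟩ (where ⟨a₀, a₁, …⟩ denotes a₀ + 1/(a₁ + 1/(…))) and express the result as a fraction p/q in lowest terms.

1402/427

Start with 7.
8 + 1/(7/1) = 8 + 1/7 = 57/7
1 + 1/(57/7) = 1 + 7/57 = 64/57
1 + 1/(64/57) = 1 + 57/64 = 121/64
3 + 1/(121/64) = 3 + 64/121 = 427/121
3 + 1/(427/121) = 3 + 121/427 = 1402/427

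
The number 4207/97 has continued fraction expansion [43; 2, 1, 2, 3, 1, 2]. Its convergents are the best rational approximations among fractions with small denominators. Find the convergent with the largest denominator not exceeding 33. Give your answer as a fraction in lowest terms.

List convergents until the denominator exceeds the bound:
a_0 = 43: 43/1  (≤ bound)
a_1 = 2: 87/2  (≤ bound)
a_2 = 1: 130/3  (≤ bound)
a_3 = 2: 347/8  (≤ bound)
a_4 = 3: 1171/27  (≤ bound)
a_5 = 1: 1518/35  (> 33, stop)

1171/27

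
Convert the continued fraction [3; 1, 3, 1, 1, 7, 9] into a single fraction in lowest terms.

Start with 9.
7 + 1/(9/1) = 7 + 1/9 = 64/9
1 + 1/(64/9) = 1 + 9/64 = 73/64
1 + 1/(73/64) = 1 + 64/73 = 137/73
3 + 1/(137/73) = 3 + 73/137 = 484/137
1 + 1/(484/137) = 1 + 137/484 = 621/484
3 + 1/(621/484) = 3 + 484/621 = 2347/621

2347/621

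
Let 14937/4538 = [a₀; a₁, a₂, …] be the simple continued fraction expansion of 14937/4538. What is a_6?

1

14937 = 3·4538 + 1323, so a_0 = 3
4538 = 3·1323 + 569, so a_1 = 3
1323 = 2·569 + 185, so a_2 = 2
569 = 3·185 + 14, so a_3 = 3
185 = 13·14 + 3, so a_4 = 13
14 = 4·3 + 2, so a_5 = 4
3 = 1·2 + 1, so a_6 = 1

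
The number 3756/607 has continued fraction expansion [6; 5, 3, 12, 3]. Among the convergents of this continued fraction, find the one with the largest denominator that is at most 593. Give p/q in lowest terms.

List convergents until the denominator exceeds the bound:
a_0 = 6: 6/1  (≤ bound)
a_1 = 5: 31/5  (≤ bound)
a_2 = 3: 99/16  (≤ bound)
a_3 = 12: 1219/197  (≤ bound)
a_4 = 3: 3756/607  (> 593, stop)

1219/197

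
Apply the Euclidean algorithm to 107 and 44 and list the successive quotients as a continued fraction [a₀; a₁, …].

107 = 2·44 + 19, so a_0 = 2
44 = 2·19 + 6, so a_1 = 2
19 = 3·6 + 1, so a_2 = 3
6 = 6·1 + 0, so a_3 = 6

[2; 2, 3, 6]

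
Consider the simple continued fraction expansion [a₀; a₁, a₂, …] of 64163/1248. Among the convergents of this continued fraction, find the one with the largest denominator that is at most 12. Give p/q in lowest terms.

617/12

a_0 = 51: 51/1  (≤ bound)
a_1 = 2: 103/2  (≤ bound)
a_2 = 2: 257/5  (≤ bound)
a_3 = 2: 617/12  (≤ bound)
a_4 = 1: 874/17  (> 12, stop)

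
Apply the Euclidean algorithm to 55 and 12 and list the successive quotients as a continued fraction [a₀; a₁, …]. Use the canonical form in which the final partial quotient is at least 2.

[4; 1, 1, 2, 2]

⌊55/12⌋ = 4, remainder 7
⌊12/7⌋ = 1, remainder 5
⌊7/5⌋ = 1, remainder 2
⌊5/2⌋ = 2, remainder 1
⌊2/1⌋ = 2, remainder 0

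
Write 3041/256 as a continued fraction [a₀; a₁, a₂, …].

⌊3041/256⌋ = 11, remainder 225
⌊256/225⌋ = 1, remainder 31
⌊225/31⌋ = 7, remainder 8
⌊31/8⌋ = 3, remainder 7
⌊8/7⌋ = 1, remainder 1
⌊7/1⌋ = 7, remainder 0

[11; 1, 7, 3, 1, 7]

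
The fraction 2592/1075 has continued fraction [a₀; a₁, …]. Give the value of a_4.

Apply division with remainder until the remainder is 0:
2592 ÷ 1075 → quotient 2, remainder 442
1075 ÷ 442 → quotient 2, remainder 191
442 ÷ 191 → quotient 2, remainder 60
191 ÷ 60 → quotient 3, remainder 11
60 ÷ 11 → quotient 5, remainder 5

5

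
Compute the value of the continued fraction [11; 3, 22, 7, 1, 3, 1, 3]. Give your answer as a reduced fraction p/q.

Starting at the tail and folding back:
Start with 3.
1 + 1/(3/1) = 1 + 1/3 = 4/3
3 + 1/(4/3) = 3 + 3/4 = 15/4
1 + 1/(15/4) = 1 + 4/15 = 19/15
7 + 1/(19/15) = 7 + 15/19 = 148/19
22 + 1/(148/19) = 22 + 19/148 = 3275/148
3 + 1/(3275/148) = 3 + 148/3275 = 9973/3275
11 + 1/(9973/3275) = 11 + 3275/9973 = 112978/9973

112978/9973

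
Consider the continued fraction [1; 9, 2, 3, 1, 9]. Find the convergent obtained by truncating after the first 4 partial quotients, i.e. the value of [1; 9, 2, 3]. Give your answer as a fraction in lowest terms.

73/66

Compute successive convergents:
a_0 = 1: 1/1
a_1 = 9: 10/9
a_2 = 2: 21/19
a_3 = 3: 73/66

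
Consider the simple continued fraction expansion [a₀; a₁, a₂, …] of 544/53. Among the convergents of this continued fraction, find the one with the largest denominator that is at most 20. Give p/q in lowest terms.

195/19

a_0 = 10: 10/1  (≤ bound)
a_1 = 3: 31/3  (≤ bound)
a_2 = 1: 41/4  (≤ bound)
a_3 = 3: 154/15  (≤ bound)
a_4 = 1: 195/19  (≤ bound)
a_5 = 2: 544/53  (> 20, stop)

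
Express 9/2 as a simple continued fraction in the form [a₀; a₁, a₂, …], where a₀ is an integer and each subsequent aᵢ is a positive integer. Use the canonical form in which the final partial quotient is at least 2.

[4; 2]

⌊9/2⌋ = 4, remainder 1
⌊2/1⌋ = 2, remainder 0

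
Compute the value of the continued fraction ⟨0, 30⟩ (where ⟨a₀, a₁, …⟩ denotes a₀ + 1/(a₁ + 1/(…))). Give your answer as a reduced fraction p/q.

1/30

Collapse the nested fraction from the inside out:
Start with 30.
0 + 1/(30/1) = 0 + 1/30 = 1/30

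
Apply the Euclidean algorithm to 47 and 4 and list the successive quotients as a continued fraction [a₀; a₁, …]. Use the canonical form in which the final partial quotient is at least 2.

[11; 1, 3]

47 ÷ 4 → quotient 11, remainder 3
4 ÷ 3 → quotient 1, remainder 1
3 ÷ 1 → quotient 3, remainder 0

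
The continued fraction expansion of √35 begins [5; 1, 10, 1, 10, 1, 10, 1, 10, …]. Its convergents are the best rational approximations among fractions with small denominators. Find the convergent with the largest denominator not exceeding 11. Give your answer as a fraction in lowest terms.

65/11

a_0 = 5: 5/1  (≤ bound)
a_1 = 1: 6/1  (≤ bound)
a_2 = 10: 65/11  (≤ bound)
a_3 = 1: 71/12  (> 11, stop)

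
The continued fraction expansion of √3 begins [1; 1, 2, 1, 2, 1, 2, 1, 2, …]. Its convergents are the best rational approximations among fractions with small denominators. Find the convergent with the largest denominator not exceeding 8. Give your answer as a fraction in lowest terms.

List convergents until the denominator exceeds the bound:
a_0 = 1: 1/1  (≤ bound)
a_1 = 1: 2/1  (≤ bound)
a_2 = 2: 5/3  (≤ bound)
a_3 = 1: 7/4  (≤ bound)
a_4 = 2: 19/11  (> 8, stop)

7/4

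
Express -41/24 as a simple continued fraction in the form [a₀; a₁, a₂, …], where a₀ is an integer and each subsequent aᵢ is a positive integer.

[-2; 3, 2, 3]

-41 ÷ 24 → quotient -2, remainder 7
24 ÷ 7 → quotient 3, remainder 3
7 ÷ 3 → quotient 2, remainder 1
3 ÷ 1 → quotient 3, remainder 0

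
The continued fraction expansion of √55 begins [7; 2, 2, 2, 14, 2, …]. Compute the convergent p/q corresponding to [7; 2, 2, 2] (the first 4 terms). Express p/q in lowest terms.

Compute successive convergents:
a_0 = 7: 7/1
a_1 = 2: 15/2
a_2 = 2: 37/5
a_3 = 2: 89/12

89/12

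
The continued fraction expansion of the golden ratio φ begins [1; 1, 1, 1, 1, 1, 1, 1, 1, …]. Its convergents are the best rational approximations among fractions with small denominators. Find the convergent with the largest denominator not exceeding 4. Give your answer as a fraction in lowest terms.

a_0 = 1: 1/1  (≤ bound)
a_1 = 1: 2/1  (≤ bound)
a_2 = 1: 3/2  (≤ bound)
a_3 = 1: 5/3  (≤ bound)
a_4 = 1: 8/5  (> 4, stop)

5/3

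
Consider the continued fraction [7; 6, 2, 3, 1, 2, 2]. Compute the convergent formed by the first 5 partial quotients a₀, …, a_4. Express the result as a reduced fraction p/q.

Use the convergent recurrence hₖ = aₖ·hₖ₋₁ + hₖ₋₂ (and likewise for the denominators kₖ):
a_0 = 7: 7/1
a_1 = 6: 43/6
a_2 = 2: 93/13
a_3 = 3: 322/45
a_4 = 1: 415/58

415/58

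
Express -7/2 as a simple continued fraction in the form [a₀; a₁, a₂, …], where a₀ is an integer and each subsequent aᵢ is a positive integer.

-7 ÷ 2 → quotient -4, remainder 1
2 ÷ 1 → quotient 2, remainder 0

[-4; 2]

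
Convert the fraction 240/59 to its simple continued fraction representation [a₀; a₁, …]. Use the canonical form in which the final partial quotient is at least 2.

Run the Euclidean algorithm, recording each quotient:
240 = 4·59 + 4, so a_0 = 4
59 = 14·4 + 3, so a_1 = 14
4 = 1·3 + 1, so a_2 = 1
3 = 3·1 + 0, so a_3 = 3

[4; 14, 1, 3]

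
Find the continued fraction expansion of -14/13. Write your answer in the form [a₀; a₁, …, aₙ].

[-2; 1, 12]

-14 ÷ 13 → quotient -2, remainder 12
13 ÷ 12 → quotient 1, remainder 1
12 ÷ 1 → quotient 12, remainder 0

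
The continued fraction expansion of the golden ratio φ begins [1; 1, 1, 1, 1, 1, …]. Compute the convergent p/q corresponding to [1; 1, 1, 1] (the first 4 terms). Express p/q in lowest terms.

a_0 = 1: 1/1
a_1 = 1: 2/1
a_2 = 1: 3/2
a_3 = 1: 5/3

5/3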